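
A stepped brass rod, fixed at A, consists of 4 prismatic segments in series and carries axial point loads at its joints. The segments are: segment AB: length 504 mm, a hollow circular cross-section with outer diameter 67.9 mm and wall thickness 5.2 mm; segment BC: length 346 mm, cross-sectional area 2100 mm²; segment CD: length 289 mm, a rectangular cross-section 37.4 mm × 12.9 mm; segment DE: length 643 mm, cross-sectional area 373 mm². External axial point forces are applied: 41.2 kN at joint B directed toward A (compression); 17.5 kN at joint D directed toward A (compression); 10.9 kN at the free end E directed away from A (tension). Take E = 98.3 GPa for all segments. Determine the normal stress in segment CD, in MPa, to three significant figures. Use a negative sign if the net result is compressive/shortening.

Internal axial forces (sectioning from the free end, tension +): N_DE = 10.9 kN, N_CD = -6.6 kN, N_BC = -6.6 kN, N_AB = -47.8 kN.
A_CD = 482.5 mm².
σ_CD = N_CD/A_CD = -6600/482.5 = -13.68 MPa.

-13.7 MPa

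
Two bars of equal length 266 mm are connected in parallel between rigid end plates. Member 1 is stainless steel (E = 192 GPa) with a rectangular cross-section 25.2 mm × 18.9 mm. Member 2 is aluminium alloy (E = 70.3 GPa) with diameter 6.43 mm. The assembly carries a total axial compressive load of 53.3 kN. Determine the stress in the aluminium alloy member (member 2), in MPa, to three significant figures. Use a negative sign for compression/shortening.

A_1 = 476.3 mm².
A_2 = 32.47 mm².
Equal strain + equilibrium ⇒ each member carries load in proportion to AE: A₁E₁ = 91450000 N, A₂E₂ = 2283000 N, ΣAE = 93730000 N.
σ₂ = P·E₂/ΣAE = -53300·70300/93730000 = -39.98 MPa.

-40.0 MPa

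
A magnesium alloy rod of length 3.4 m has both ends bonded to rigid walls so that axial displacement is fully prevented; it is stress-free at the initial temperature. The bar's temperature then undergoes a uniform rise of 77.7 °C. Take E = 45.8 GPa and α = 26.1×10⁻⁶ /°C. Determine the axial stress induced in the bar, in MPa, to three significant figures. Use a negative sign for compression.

Free thermal expansion αLΔT = 26.1e-6 · 3400 · 77.7 = 6.895 mm.
The walls impose strain ε = −(6.895)/3400 = -2.0280e-03; σ = Eε = 45800 · -2.0280e-03 = -92.88 MPa.

-92.9 MPa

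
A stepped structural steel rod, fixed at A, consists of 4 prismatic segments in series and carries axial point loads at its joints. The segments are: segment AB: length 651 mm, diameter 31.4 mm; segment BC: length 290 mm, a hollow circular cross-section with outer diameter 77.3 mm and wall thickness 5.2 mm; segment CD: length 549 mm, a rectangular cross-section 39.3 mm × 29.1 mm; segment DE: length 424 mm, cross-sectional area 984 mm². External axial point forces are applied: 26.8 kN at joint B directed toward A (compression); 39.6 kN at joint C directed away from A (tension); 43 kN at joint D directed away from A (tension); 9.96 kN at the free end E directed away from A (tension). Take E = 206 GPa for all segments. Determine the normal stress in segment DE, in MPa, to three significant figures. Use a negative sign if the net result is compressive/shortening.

10.1 MPa

Internal axial forces (sectioning from the free end, tension +): N_DE = 9.96 kN, N_CD = 52.96 kN, N_BC = 92.56 kN, N_AB = 65.76 kN.
σ_DE = N_DE/A_DE = 9960/984 = 10.12 MPa.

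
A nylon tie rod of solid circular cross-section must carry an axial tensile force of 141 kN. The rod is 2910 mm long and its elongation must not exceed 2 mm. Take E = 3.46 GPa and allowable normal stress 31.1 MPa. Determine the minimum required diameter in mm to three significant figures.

Required area A ≥ P/σ_allow = 141000/31.1 = 4534 mm².
For a solid circular section, d ≥ √(4A/π) = 75.98 mm.
Elongation limit: A ≥ PL/(Eδ_allow) = 141000·2910/(3460·2) = 59290 mm² ⇒ d ≥ 274.8 mm.
The elongation limit governs.

275 mm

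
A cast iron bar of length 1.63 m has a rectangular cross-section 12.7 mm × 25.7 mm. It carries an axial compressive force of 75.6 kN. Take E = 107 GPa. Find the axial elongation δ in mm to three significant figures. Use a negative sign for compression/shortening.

-3.53 mm

A = 326.4 mm².
δ_mech = NL/(AE) = -75600·1630/(326.4·107000) = -3.528 mm.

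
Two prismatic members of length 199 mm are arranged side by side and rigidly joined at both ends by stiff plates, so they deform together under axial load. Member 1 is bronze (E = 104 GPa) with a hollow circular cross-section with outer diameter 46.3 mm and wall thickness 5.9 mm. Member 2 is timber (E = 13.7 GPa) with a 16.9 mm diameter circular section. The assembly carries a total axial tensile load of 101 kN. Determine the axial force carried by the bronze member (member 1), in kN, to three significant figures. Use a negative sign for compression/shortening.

97.2 kN

A_1 = 748.8 mm².
A_2 = 224.3 mm².
Equal strain + equilibrium ⇒ each member carries load in proportion to AE: A₁E₁ = 77880000 N, A₂E₂ = 3073000 N, ΣAE = 80950000 N.
F₁ = P·A₁E₁/ΣAE = 101000·77880000/80950000 = 97170 N.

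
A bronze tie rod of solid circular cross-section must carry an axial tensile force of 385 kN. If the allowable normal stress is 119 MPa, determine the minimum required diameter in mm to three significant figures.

64.2 mm

Required area A ≥ P/σ_allow = 385000/119 = 3235 mm².
For a solid circular section, d ≥ √(4A/π) = 64.18 mm.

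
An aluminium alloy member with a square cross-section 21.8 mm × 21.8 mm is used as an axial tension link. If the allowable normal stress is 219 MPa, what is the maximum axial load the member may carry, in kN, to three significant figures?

104 kN

A = 475.2 mm².
P_max = σ_allow · A = 219 · 475.2 = 104100 N = 104.1 kN.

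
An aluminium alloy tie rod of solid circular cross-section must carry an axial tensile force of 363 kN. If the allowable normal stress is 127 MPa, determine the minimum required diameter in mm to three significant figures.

60.3 mm

Required area A ≥ P/σ_allow = 363000/127 = 2858 mm².
For a solid circular section, d ≥ √(4A/π) = 60.33 mm.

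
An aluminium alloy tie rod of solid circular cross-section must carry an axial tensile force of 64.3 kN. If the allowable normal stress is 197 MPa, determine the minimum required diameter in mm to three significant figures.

20.4 mm

Required area A ≥ P/σ_allow = 64300/197 = 326.4 mm².
For a solid circular section, d ≥ √(4A/π) = 20.39 mm.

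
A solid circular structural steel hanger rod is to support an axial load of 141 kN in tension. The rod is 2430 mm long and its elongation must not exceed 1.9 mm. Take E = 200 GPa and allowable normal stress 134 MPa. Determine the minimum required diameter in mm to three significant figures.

Required area A ≥ P/σ_allow = 141000/134 = 1052 mm².
For a solid circular section, d ≥ √(4A/π) = 36.6 mm.
Elongation limit: A ≥ PL/(Eδ_allow) = 141000·2430/(200000·1.9) = 901.7 mm² ⇒ d ≥ 33.88 mm.
The stress limit governs.

36.6 mm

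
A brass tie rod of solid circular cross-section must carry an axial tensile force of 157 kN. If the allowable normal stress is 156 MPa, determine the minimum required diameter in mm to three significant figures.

35.8 mm

Required area A ≥ P/σ_allow = 157000/156 = 1006 mm².
For a solid circular section, d ≥ √(4A/π) = 35.8 mm.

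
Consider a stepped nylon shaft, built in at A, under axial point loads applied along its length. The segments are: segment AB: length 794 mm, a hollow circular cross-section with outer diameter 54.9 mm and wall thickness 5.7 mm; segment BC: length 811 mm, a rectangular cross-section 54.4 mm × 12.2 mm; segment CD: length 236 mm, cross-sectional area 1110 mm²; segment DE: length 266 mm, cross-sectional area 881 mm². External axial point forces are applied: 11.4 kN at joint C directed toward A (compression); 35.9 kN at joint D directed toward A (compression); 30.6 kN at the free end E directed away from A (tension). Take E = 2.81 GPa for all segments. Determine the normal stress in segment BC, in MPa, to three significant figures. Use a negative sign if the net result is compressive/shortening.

-25.2 MPa

Internal axial forces (sectioning from the free end, tension +): N_DE = 30.6 kN, N_CD = -5.3 kN, N_BC = -16.7 kN, N_AB = -16.7 kN.
A_BC = 663.7 mm².
σ_BC = N_BC/A_BC = -16700/663.7 = -25.16 MPa.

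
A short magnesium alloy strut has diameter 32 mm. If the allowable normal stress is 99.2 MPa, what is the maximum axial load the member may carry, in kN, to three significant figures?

79.8 kN

A = 804.2 mm².
P_max = σ_allow · A = 99.2 · 804.2 = 79780 N = 79.78 kN.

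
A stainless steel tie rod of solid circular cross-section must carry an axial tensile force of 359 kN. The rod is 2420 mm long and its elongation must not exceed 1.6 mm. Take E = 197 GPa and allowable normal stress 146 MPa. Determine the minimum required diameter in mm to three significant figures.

59.2 mm

Required area A ≥ P/σ_allow = 359000/146 = 2459 mm².
For a solid circular section, d ≥ √(4A/π) = 55.95 mm.
Elongation limit: A ≥ PL/(Eδ_allow) = 359000·2420/(197000·1.6) = 2756 mm² ⇒ d ≥ 59.24 mm.
The elongation limit governs.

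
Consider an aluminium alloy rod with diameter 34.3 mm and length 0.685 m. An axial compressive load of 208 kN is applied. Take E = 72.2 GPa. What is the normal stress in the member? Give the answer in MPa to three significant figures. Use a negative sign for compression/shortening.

-225 MPa

A = 924 mm².
σ = N/A = -208000/924 = -225.1 MPa.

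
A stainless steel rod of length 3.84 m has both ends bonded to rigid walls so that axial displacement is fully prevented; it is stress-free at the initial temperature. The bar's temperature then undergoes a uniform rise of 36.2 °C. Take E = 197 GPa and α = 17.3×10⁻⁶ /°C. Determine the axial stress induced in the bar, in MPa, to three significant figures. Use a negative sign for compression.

-123 MPa

Free thermal expansion αLΔT = 17.3e-6 · 3840 · 36.2 = 2.405 mm.
The walls impose strain ε = −(2.405)/3840 = -6.2626e-04; σ = Eε = 197000 · -6.2626e-04 = -123.4 MPa.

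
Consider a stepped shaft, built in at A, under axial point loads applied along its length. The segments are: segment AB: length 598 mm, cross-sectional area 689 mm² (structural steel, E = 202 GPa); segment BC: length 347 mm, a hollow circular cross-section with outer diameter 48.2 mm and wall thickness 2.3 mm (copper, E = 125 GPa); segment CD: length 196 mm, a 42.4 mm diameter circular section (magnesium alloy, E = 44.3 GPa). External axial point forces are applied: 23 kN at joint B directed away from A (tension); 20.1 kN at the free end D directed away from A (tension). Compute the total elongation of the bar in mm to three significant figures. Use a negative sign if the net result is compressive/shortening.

0.416 mm

Internal axial forces (sectioning from the free end, tension +): N_CD = 20.1 kN, N_BC = 20.1 kN, N_AB = 43.1 kN.
A_BC = 331.7 mm².
A_CD = 1412 mm².
δ_AB = 43100·598/(689·202000) = 0.1852 mm
δ_BC = 20100·347/(331.7·125000) = 0.1682 mm
δ_CD = 20100·196/(1412·44300) = 0.06298 mm
δ = Σδ_i = 0.4164 mm.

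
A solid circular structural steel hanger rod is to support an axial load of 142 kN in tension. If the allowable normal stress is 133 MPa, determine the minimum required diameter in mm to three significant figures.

36.9 mm

Required area A ≥ P/σ_allow = 142000/133 = 1068 mm².
For a solid circular section, d ≥ √(4A/π) = 36.87 mm.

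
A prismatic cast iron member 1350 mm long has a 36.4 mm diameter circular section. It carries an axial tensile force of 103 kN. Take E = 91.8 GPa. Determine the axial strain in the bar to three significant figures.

0.00108

A = 1041 mm².
σ = N/A = 98.98 MPa; ε = σ/E = 98.98/91800 = 1.078e-03.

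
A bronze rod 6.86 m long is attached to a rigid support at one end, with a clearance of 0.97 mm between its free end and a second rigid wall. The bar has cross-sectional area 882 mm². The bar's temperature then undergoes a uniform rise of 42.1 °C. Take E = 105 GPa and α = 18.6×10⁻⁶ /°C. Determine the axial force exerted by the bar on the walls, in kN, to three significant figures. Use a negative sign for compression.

Free thermal expansion αLΔT = 18.6e-6 · 6860 · 42.1 = 5.372 mm.
The walls engage after the gap closes; constrained expansion = 5.372 − 0.97 = 4.402 mm.
The walls impose strain ε = −(4.402)/6860 = -6.4166e-04; σ = Eε = 105000 · -6.4166e-04 = -67.37 MPa.
Wall reaction R = σ·A = -67.37·882 = -59420 N = -59.42 kN.

-59.4 kN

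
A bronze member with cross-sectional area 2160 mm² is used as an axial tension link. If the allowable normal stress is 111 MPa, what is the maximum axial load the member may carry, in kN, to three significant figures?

P_max = σ_allow · A = 111 · 2160 = 239800 N = 239.8 kN.

240 kN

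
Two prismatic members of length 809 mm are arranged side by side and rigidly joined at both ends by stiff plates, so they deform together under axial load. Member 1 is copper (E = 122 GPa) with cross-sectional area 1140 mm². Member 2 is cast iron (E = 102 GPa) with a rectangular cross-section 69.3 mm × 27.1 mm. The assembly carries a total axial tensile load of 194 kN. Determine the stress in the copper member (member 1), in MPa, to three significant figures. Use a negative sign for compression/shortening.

71.6 MPa

A_2 = 1878 mm².
Equal strain + equilibrium ⇒ each member carries load in proportion to AE: A₁E₁ = 139100000 N, A₂E₂ = 191600000 N, ΣAE = 330600000 N.
σ₁ = P·E₁/ΣAE = 194000·122000/330600000 = 71.58 MPa.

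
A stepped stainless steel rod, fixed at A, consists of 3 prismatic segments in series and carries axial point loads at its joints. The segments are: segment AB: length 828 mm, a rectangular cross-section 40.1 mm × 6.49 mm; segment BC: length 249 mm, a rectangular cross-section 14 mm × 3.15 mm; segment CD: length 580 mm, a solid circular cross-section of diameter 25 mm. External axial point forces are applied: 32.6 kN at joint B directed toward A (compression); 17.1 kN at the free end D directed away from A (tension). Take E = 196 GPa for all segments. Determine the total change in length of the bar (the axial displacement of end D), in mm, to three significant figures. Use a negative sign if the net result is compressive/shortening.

0.344 mm

Internal axial forces (sectioning from the free end, tension +): N_CD = 17.1 kN, N_BC = 17.1 kN, N_AB = -15.5 kN.
A_AB = 260.2 mm².
A_BC = 44.1 mm².
A_CD = 490.9 mm².
δ_AB = -15500·828/(260.2·196000) = -0.2516 mm
δ_BC = 17100·249/(44.1·196000) = 0.4926 mm
δ_CD = 17100·580/(490.9·196000) = 0.1031 mm
δ = Σδ_i = 0.3441 mm.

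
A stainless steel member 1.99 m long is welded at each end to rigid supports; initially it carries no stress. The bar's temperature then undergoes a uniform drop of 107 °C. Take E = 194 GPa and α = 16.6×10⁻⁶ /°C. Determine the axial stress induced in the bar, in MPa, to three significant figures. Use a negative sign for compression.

345 MPa

Free thermal expansion αLΔT = 16.6e-6 · 1990 · -107 = -3.535 mm.
The walls impose strain ε = −(-3.535)/1990 = 1.7762e-03; σ = Eε = 194000 · 1.7762e-03 = 344.6 MPa.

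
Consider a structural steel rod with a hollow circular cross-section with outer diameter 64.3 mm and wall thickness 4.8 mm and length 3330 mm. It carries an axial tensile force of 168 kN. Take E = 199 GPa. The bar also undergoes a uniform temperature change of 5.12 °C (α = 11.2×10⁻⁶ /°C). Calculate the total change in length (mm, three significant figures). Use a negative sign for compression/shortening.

3.32 mm

A = 897.2 mm².
δ_mech = NL/(AE) = 168000·3330/(897.2·199000) = 3.133 mm.
δ_thermal = αLΔT = 11.2e-6·3330·5.12 = 0.191 mm.
δ = δ_mech + δ_thermal = 3.324 mm.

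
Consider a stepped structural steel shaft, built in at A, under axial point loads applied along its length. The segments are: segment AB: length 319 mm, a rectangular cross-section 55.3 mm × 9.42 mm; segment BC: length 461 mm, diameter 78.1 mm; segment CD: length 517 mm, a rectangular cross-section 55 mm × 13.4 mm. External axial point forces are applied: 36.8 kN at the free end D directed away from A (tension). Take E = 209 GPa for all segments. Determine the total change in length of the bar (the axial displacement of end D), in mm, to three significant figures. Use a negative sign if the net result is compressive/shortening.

0.248 mm

Internal axial forces (sectioning from the free end, tension +): N_CD = 36.8 kN, N_BC = 36.8 kN, N_AB = 36.8 kN.
A_AB = 520.9 mm².
A_BC = 4791 mm².
A_CD = 737 mm².
δ_AB = 36800·319/(520.9·209000) = 0.1078 mm
δ_BC = 36800·461/(4791·209000) = 0.01694 mm
δ_CD = 36800·517/(737·209000) = 0.1235 mm
δ = Σδ_i = 0.2483 mm.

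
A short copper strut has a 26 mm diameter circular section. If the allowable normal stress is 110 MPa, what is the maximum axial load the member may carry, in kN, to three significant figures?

58.4 kN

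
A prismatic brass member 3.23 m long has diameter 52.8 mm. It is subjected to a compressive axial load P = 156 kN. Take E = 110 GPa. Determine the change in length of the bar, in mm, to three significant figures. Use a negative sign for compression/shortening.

A = 2190 mm².
δ_mech = NL/(AE) = -156000·3230/(2190·110000) = -2.092 mm.

-2.09 mm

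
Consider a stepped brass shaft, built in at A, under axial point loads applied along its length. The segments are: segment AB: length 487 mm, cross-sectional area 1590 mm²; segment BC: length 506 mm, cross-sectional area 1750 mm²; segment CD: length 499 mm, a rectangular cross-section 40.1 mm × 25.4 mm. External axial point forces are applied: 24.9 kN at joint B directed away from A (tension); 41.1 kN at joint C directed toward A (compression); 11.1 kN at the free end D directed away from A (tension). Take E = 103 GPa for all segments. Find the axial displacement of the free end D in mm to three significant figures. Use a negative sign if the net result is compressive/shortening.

-0.0466 mm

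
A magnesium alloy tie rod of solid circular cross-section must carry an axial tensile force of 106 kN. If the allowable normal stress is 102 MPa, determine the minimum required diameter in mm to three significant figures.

36.4 mm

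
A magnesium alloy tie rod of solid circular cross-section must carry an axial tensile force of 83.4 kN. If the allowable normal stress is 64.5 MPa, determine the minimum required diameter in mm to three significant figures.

40.6 mm

Required area A ≥ P/σ_allow = 83400/64.5 = 1293 mm².
For a solid circular section, d ≥ √(4A/π) = 40.57 mm.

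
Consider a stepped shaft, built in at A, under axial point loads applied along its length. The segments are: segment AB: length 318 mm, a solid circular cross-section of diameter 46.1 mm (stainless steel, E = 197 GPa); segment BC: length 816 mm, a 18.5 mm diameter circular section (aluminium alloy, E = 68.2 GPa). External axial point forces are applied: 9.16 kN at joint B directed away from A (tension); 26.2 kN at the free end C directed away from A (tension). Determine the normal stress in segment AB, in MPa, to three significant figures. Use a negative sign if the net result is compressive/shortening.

Internal axial forces (sectioning from the free end, tension +): N_BC = 26.2 kN, N_AB = 35.36 kN.
A_AB = 1669 mm².
σ_AB = N_AB/A_AB = 35360/1669 = 21.18 MPa.

21.2 MPa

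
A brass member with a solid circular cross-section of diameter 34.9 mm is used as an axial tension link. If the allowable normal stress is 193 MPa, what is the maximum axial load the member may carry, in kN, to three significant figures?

185 kN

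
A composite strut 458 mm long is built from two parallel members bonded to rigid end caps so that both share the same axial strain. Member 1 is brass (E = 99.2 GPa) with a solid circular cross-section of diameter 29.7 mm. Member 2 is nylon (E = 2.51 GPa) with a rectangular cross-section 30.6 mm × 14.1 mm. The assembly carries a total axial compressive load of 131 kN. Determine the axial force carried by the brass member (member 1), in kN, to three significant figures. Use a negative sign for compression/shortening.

A_1 = 692.8 mm².
A_2 = 431.5 mm².
Equal strain + equilibrium ⇒ each member carries load in proportion to AE: A₁E₁ = 68720000 N, A₂E₂ = 1083000 N, ΣAE = 69810000 N.
F₁ = P·A₁E₁/ΣAE = -131000·68720000/69810000 = -129000 N.

-129 kN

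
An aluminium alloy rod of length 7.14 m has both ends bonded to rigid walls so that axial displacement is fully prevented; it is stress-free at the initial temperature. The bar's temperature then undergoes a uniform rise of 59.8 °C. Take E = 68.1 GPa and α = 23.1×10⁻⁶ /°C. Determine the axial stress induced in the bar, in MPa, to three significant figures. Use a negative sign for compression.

-94.1 MPa

Free thermal expansion αLΔT = 23.1e-6 · 7140 · 59.8 = 9.863 mm.
The walls impose strain ε = −(9.863)/7140 = -1.3814e-03; σ = Eε = 68100 · -1.3814e-03 = -94.07 MPa.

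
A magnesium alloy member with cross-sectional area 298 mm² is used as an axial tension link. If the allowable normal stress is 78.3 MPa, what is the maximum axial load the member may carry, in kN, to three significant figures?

23.3 kN

P_max = σ_allow · A = 78.3 · 298 = 23330 N = 23.33 kN.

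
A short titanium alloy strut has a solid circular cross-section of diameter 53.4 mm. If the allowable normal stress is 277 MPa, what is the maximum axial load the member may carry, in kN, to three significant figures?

620 kN

A = 2240 mm².
P_max = σ_allow · A = 277 · 2240 = 620400 N = 620.4 kN.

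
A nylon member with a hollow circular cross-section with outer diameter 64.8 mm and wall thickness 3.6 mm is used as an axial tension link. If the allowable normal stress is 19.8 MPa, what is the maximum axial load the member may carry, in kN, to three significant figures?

13.7 kN

A = 692.2 mm².
P_max = σ_allow · A = 19.8 · 692.2 = 13700 N = 13.7 kN.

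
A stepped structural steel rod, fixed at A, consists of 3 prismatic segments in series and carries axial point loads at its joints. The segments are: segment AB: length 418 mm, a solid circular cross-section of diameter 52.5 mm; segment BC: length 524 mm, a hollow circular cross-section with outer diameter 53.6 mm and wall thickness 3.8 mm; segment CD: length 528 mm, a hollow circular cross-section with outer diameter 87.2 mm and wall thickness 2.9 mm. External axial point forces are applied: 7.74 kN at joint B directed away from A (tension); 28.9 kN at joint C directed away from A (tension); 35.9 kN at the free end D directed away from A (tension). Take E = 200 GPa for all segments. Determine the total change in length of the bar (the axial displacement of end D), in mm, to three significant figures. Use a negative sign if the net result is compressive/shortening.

Internal axial forces (sectioning from the free end, tension +): N_CD = 35.9 kN, N_BC = 64.8 kN, N_AB = 72.54 kN.
A_AB = 2165 mm².
A_BC = 594.5 mm².
A_CD = 768 mm².
δ_AB = 72540·418/(2165·200000) = 0.07004 mm
δ_BC = 64800·524/(594.5·200000) = 0.2856 mm
δ_CD = 35900·528/(768·200000) = 0.1234 mm
δ = Σδ_i = 0.479 mm.

0.479 mm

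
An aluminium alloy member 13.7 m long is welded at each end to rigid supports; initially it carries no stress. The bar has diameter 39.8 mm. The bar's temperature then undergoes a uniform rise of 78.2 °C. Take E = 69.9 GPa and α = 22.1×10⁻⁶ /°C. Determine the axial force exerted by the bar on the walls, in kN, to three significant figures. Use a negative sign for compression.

Free thermal expansion αLΔT = 22.1e-6 · 13700 · 78.2 = 23.68 mm.
The walls impose strain ε = −(23.68)/13700 = -1.7282e-03; σ = Eε = 69900 · -1.7282e-03 = -120.8 MPa.
Wall reaction R = σ·A = -120.8·1244 = -150300 N = -150.3 kN.

-150 kN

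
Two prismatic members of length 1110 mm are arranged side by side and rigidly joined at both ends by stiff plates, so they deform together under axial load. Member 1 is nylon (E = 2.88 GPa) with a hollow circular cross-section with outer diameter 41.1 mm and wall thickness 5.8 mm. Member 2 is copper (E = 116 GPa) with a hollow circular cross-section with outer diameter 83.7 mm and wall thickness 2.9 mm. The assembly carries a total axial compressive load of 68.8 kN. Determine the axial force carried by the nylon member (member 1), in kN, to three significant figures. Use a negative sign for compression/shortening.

-1.46 kN

A_1 = 643.2 mm².
A_2 = 736.1 mm².
Equal strain + equilibrium ⇒ each member carries load in proportion to AE: A₁E₁ = 1852000 N, A₂E₂ = 85390000 N, ΣAE = 87240000 N.
F₁ = P·A₁E₁/ΣAE = -68800·1852000/87240000 = -1461 N.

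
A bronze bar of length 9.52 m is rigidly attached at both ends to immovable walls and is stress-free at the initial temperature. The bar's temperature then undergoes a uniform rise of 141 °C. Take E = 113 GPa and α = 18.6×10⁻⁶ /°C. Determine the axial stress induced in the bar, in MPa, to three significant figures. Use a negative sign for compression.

-296 MPa

Free thermal expansion αLΔT = 18.6e-6 · 9520 · 141 = 24.97 mm.
The walls impose strain ε = −(24.97)/9520 = -2.6226e-03; σ = Eε = 113000 · -2.6226e-03 = -296.4 MPa.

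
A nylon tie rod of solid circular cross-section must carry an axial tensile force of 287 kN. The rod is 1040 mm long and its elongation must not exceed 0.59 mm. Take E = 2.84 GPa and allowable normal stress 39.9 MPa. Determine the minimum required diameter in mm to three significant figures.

476 mm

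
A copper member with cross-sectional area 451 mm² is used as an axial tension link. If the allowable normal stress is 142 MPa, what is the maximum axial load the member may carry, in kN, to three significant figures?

P_max = σ_allow · A = 142 · 451 = 64040 N = 64.04 kN.

64.0 kN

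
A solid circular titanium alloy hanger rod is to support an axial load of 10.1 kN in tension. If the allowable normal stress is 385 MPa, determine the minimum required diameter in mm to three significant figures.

Required area A ≥ P/σ_allow = 10100/385 = 26.23 mm².
For a solid circular section, d ≥ √(4A/π) = 5.779 mm.

5.78 mm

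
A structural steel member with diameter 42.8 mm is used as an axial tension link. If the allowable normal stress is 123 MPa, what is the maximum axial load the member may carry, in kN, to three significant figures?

177 kN

A = 1439 mm².
P_max = σ_allow · A = 123 · 1439 = 177000 N = 177 kN.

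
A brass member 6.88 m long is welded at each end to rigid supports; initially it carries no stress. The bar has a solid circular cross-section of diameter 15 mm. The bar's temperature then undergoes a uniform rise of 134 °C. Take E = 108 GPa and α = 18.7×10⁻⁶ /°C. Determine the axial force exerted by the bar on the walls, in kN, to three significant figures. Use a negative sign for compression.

-47.8 kN

Free thermal expansion αLΔT = 18.7e-6 · 6880 · 134 = 17.24 mm.
The walls impose strain ε = −(17.24)/6880 = -2.5058e-03; σ = Eε = 108000 · -2.5058e-03 = -270.6 MPa.
Wall reaction R = σ·A = -270.6·176.7 = -47820 N = -47.82 kN.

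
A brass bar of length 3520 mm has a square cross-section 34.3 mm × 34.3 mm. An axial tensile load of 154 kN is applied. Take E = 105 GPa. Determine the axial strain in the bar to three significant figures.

0.00125

A = 1176 mm².
σ = N/A = 130.9 MPa; ε = σ/E = 130.9/105000 = 1.247e-03.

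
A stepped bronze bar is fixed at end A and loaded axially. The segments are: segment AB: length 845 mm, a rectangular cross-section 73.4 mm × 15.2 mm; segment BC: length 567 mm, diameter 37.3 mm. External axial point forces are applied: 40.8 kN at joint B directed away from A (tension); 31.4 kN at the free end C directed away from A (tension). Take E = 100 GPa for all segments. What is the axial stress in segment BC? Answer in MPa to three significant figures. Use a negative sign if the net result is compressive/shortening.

28.7 MPa

Internal axial forces (sectioning from the free end, tension +): N_BC = 31.4 kN, N_AB = 72.2 kN.
A_BC = 1093 mm².
σ_BC = N_BC/A_BC = 31400/1093 = 28.74 MPa.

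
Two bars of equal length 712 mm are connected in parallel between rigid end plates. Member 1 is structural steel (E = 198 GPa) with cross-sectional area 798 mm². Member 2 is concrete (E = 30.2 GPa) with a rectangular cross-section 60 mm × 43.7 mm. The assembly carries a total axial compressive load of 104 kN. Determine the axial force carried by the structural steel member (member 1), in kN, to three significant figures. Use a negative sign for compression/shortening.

-69.3 kN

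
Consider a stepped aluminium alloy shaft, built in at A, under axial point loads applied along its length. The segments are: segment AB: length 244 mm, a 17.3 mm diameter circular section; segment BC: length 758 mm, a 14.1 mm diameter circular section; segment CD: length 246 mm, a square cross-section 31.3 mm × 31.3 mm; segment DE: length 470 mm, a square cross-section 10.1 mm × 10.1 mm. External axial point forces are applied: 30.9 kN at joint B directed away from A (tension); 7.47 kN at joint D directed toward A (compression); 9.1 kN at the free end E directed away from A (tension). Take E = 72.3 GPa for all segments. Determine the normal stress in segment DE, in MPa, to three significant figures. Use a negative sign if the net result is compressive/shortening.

89.2 MPa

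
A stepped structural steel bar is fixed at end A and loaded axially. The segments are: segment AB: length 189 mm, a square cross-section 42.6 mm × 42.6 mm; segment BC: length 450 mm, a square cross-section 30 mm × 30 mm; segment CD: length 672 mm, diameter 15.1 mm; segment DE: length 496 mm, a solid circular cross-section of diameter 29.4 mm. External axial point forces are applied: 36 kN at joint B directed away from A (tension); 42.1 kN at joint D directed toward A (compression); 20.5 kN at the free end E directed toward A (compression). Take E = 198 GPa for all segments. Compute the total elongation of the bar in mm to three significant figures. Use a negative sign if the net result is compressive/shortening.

-1.43 mm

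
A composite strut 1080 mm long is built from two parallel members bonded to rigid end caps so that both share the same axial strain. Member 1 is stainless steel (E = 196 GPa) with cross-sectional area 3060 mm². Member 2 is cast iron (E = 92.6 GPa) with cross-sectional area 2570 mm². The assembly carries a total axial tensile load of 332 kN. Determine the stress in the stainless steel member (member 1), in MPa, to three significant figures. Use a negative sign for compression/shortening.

77.7 MPa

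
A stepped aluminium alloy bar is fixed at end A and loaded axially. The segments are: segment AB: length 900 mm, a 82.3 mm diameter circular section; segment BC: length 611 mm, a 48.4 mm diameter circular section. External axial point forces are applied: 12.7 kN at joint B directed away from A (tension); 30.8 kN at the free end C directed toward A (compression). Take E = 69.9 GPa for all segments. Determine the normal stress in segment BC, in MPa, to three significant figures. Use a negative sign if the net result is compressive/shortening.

Internal axial forces (sectioning from the free end, tension +): N_BC = -30.8 kN, N_AB = -18.1 kN.
A_BC = 1840 mm².
σ_BC = N_BC/A_BC = -30800/1840 = -16.74 MPa.

-16.7 MPa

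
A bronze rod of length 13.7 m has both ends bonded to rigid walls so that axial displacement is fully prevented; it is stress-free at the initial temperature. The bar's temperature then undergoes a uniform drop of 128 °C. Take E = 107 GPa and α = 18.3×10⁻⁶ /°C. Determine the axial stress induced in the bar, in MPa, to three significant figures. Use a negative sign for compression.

251 MPa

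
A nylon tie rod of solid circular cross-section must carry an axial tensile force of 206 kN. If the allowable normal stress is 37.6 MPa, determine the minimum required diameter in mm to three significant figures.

Required area A ≥ P/σ_allow = 206000/37.6 = 5479 mm².
For a solid circular section, d ≥ √(4A/π) = 83.52 mm.

83.5 mm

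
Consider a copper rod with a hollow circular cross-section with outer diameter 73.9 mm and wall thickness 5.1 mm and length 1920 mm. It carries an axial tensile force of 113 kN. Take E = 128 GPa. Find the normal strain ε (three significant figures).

A = 1102 mm².
σ = N/A = 102.5 MPa; ε = σ/E = 102.5/128000 = 8.009e-04.

8.01e-04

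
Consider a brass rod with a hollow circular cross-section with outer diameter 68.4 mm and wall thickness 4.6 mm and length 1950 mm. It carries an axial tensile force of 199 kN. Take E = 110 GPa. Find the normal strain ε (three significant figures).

A = 922 mm².
σ = N/A = 215.8 MPa; ε = σ/E = 215.8/110000 = 1.962e-03.

0.00196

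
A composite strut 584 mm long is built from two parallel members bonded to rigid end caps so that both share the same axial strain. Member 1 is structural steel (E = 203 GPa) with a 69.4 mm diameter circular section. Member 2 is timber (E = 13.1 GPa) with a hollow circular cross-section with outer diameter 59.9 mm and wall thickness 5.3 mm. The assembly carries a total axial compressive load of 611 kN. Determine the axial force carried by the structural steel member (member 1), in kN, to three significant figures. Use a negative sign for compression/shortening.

A_1 = 3783 mm².
A_2 = 909.1 mm².
Equal strain + equilibrium ⇒ each member carries load in proportion to AE: A₁E₁ = 767900000 N, A₂E₂ = 11910000 N, ΣAE = 779800000 N.
F₁ = P·A₁E₁/ΣAE = -611000·767900000/779800000 = -601700 N.

-602 kN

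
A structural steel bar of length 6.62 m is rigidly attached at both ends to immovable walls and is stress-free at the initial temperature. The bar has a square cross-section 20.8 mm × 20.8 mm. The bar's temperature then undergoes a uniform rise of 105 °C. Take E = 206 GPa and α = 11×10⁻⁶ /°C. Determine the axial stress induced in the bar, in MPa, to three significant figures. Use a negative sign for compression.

-238 MPa

Free thermal expansion αLΔT = 11e-6 · 6620 · 105 = 7.646 mm.
The walls impose strain ε = −(7.646)/6620 = -1.1550e-03; σ = Eε = 206000 · -1.1550e-03 = -237.9 MPa.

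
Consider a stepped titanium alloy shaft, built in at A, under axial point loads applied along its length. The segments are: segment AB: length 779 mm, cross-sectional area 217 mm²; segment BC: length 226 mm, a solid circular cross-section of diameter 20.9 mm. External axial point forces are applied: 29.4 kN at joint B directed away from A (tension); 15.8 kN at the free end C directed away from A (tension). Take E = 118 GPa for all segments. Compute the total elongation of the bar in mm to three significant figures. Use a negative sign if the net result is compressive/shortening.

1.46 mm

Internal axial forces (sectioning from the free end, tension +): N_BC = 15.8 kN, N_AB = 45.2 kN.
A_BC = 343.1 mm².
δ_AB = 45200·779/(217·118000) = 1.375 mm
δ_BC = 15800·226/(343.1·118000) = 0.08821 mm
δ = Σδ_i = 1.463 mm.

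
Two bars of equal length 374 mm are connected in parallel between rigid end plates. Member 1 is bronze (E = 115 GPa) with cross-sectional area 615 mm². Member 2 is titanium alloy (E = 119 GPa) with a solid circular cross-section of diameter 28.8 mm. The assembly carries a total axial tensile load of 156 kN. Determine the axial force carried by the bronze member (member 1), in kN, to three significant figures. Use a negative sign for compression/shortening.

A_2 = 651.4 mm².
Equal strain + equilibrium ⇒ each member carries load in proportion to AE: A₁E₁ = 70720000 N, A₂E₂ = 77520000 N, ΣAE = 148200000 N.
F₁ = P·A₁E₁/ΣAE = 156000·70720000/148200000 = 74420 N.

74.4 kN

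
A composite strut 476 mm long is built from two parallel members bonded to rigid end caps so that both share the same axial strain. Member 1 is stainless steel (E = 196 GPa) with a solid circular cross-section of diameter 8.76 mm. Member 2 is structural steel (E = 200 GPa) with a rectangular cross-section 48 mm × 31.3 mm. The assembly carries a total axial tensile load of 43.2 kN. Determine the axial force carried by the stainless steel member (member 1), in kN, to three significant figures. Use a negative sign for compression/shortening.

A_1 = 60.27 mm².
A_2 = 1502 mm².
Equal strain + equilibrium ⇒ each member carries load in proportion to AE: A₁E₁ = 11810000 N, A₂E₂ = 300500000 N, ΣAE = 312300000 N.
F₁ = P·A₁E₁/ΣAE = 43200·11810000/312300000 = 1634 N.

1.63 kN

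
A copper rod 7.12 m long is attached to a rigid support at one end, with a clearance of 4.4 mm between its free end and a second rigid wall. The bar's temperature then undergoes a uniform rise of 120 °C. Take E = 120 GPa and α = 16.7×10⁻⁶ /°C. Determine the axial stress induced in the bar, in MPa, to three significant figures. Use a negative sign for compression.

Free thermal expansion αLΔT = 16.7e-6 · 7120 · 120 = 14.27 mm.
The walls engage after the gap closes; constrained expansion = 14.27 − 4.4 = 9.868 mm.
The walls impose strain ε = −(9.868)/7120 = -1.3860e-03; σ = Eε = 120000 · -1.3860e-03 = -166.3 MPa.

-166 MPa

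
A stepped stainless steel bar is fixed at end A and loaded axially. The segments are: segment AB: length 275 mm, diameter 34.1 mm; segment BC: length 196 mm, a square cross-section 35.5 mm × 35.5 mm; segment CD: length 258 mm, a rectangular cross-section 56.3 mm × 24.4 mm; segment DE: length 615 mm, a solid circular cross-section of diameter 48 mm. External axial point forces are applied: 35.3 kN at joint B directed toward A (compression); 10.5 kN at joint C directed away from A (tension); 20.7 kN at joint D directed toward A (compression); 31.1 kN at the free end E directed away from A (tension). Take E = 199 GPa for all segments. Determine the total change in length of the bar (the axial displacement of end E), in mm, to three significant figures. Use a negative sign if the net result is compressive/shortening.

Internal axial forces (sectioning from the free end, tension +): N_DE = 31.1 kN, N_CD = 10.4 kN, N_BC = 20.9 kN, N_AB = -14.4 kN.
A_AB = 913.3 mm².
A_BC = 1260 mm².
A_CD = 1374 mm².
A_DE = 1810 mm².
δ_AB = -14400·275/(913.3·199000) = -0.02179 mm
δ_BC = 20900·196/(1260·199000) = 0.01633 mm
δ_CD = 10400·258/(1374·199000) = 0.009815 mm
δ_DE = 31100·615/(1810·199000) = 0.05311 mm
δ = Σδ_i = 0.05747 mm.

0.0575 mm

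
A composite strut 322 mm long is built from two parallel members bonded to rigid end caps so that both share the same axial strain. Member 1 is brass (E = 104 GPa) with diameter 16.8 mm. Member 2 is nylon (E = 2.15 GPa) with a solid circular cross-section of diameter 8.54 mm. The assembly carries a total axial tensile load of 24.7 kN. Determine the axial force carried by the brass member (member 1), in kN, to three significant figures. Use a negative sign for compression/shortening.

24.6 kN

A_1 = 221.7 mm².
A_2 = 57.28 mm².
Equal strain + equilibrium ⇒ each member carries load in proportion to AE: A₁E₁ = 23050000 N, A₂E₂ = 123200 N, ΣAE = 23180000 N.
F₁ = P·A₁E₁/ΣAE = 24700·23050000/23180000 = 24570 N.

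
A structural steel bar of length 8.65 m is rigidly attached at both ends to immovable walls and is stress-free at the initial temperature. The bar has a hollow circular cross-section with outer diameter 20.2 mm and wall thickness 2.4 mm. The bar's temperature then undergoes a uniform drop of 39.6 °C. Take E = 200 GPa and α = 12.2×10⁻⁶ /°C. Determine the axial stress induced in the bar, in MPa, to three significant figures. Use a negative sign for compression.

96.6 MPa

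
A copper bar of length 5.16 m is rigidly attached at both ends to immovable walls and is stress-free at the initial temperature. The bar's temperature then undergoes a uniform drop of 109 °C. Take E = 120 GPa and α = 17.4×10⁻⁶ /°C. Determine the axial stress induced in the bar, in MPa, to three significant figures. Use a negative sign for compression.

Free thermal expansion αLΔT = 17.4e-6 · 5160 · -109 = -9.786 mm.
The walls impose strain ε = −(-9.786)/5160 = 1.8966e-03; σ = Eε = 120000 · 1.8966e-03 = 227.6 MPa.

228 MPa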